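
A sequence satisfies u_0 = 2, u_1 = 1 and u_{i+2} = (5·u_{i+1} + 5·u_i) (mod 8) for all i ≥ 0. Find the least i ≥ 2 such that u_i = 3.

We have u_0 = 2,  u_1 = 1,  u_2 = 7,  u_3 = 0,  u_4 = 3,  u_5 = 7,  u_6 = 2,  u_7 = 5,  u_8 = 3,  u_9 = 0,  u_{10} = 7,  u_{11} = 3,  u_{12} = 2,  u_{13} = 1.
The sequence repeats with period 12.
The value 3 first appears (with i ≥ 2) at u_4.

4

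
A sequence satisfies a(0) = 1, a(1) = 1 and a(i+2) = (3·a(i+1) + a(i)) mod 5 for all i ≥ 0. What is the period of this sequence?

a(0) = 1, a(1) = 1, a(2) = 4, a(3) = 3, a(4) = 3, a(5) = 2, a(6) = 4, a(7) = 4, a(8) = 1, a(9) = 2, a(10) = 2, a(11) = 3, a(12) = 1, a(13) = 1.
Since (a(12), a(13)) = (a(0), a(1)) = (1, 1) (two consecutive terms determine the rest), the sequence is periodic with period 12.

12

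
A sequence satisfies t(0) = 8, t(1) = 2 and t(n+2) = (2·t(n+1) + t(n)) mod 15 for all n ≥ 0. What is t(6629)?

We have t(0) = 8, t(1) = 2, t(2) = 12, t(3) = 11, t(4) = 4, t(5) = 4, t(6) = 12, t(7) = 13, t(8) = 8, t(9) = 14, t(10) = 6, t(11) = 11, t(12) = 13, t(13) = 7, t(14) = 12, t(15) = 1, t(16) = 14, t(17) = 14, t(18) = 12, t(19) = 8, t(20) = 13, t(21) = 4, t(22) = 6, t(23) = 1, t(24) = 8, t(25) = 2.
Since (t(24), t(25)) = (t(0), t(1)) = (8, 2) (two consecutive terms determine the rest), the sequence is periodic with period 24.
So t(6629) = t(0 + ((6629-0) mod 24)) = t(5) = 4.

4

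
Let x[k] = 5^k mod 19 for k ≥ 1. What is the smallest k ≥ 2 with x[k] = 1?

9

Listing terms: x[1] = 5,  x[2] = 6,  x[3] = 11,  x[4] = 17,  x[5] = 9,  x[6] = 7,  x[7] = 16,  x[8] = 4,  x[9] = 1,  x[10] = 5.
The sequence repeats with period 9.
The value 1 first appears (with k ≥ 2) at x[9].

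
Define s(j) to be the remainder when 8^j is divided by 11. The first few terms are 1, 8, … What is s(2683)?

We have s(0) = 1, s(1) = 8, s(2) = 9, s(3) = 6, s(4) = 4, s(5) = 10, s(6) = 3, s(7) = 2, s(8) = 5, s(9) = 7, s(10) = 1.
The sequence repeats with period 10.
So s(2683) = s(0 + ((2683-0) mod 10)) = s(3) = 6.

6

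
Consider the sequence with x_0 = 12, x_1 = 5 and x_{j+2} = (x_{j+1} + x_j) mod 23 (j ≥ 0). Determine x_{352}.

x_0 = 12, x_1 = 5, x_2 = 17, x_3 = 22, x_4 = 16, x_5 = 15, x_6 = 8, x_7 = 0, x_8 = 8, x_9 = 8, x_{10} = 16, x_{11} = 1, x_{12} = 17, x_{13} = 18, x_{14} = 12, x_{15} = 7, x_{16} = 19, x_{17} = 3, x_{18} = 22, x_{19} = 2, x_{20} = 1, x_{21} = 3, x_{22} = 4, x_{23} = 7, x_{24} = 11, x_{25} = 18, x_{26} = 6, x_{27} = 1, x_{28} = 7, x_{29} = 8, x_{30} = 15, x_{31} = 0, x_{32} = 15, x_{33} = 15, x_{34} = 7, x_{35} = 22, x_{36} = 6, x_{37} = 5, x_{38} = 11, x_{39} = 16, x_{40} = 4, x_{41} = 20, x_{42} = 1, x_{43} = 21, x_{44} = 22, x_{45} = 20, x_{46} = 19, x_{47} = 16, x_{48} = 12, x_{49} = 5.
Since (x_{48}, x_{49}) = (x_0, x_1) = (12, 5) (two consecutive terms determine the rest), the sequence is periodic with period 48.
So x_{352} = x_{0 + ((352-0) mod 48)} = x_{16} = 19.

19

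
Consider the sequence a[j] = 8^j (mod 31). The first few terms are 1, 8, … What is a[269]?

a[0] = 1, a[1] = 8, a[2] = 2, a[3] = 16, a[4] = 4, a[5] = 1.
Since a[5] = a[0] = 1, the sequence is periodic with period 5.
So a[269] = a[0 + ((269-0) mod 5)] = a[4] = 4.

4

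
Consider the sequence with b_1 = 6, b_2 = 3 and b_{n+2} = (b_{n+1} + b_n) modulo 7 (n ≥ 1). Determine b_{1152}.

Computing terms: b_1 = 6; b_2 = 3; b_3 = 2; b_4 = 5; b_5 = 0; b_6 = 5; b_7 = 5; b_8 = 3; b_9 = 1; b_{10} = 4; b_{11} = 5; b_{12} = 2; b_{13} = 0; b_{14} = 2; b_{15} = 2; b_{16} = 4; b_{17} = 6; b_{18} = 3.
The sequence repeats with period 16.
(1152 - 1) mod 16 = 15, so b_{1152} = b_{16} = 4.

4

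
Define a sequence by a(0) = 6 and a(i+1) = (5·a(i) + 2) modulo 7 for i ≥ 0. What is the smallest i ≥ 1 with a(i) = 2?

Computing terms: a(0) = 6; a(1) = 4; a(2) = 1; a(3) = 0; a(4) = 2; a(5) = 5; a(6) = 6.
Since a(6) = a(0) = 6, the sequence is periodic with period 6.
The value 2 first appears (with i ≥ 1) at a(4).

4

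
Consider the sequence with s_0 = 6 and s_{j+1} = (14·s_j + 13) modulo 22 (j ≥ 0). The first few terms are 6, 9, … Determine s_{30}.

17

We have s_0 = 6; s_1 = 9; s_2 = 7; s_3 = 1; s_4 = 5; s_5 = 17; s_6 = 9.
Since s_6 = s_1 = 9, the sequence is eventually periodic: after a pre-period of length 1 it cycles with period 5.
For j ≥ 1, s_j depends only on (j - 1) mod 5. (30 - 1) mod 5 = 4, so s_{30} = s_5 = 17.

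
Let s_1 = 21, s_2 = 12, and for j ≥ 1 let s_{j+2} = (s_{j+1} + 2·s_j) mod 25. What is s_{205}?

11

s_1 = 21, s_2 = 12, s_3 = 4, s_4 = 3, s_5 = 11, s_6 = 17, s_7 = 14, s_8 = 23, s_9 = 1, s_{10} = 22, s_{11} = 24, s_{12} = 18, s_{13} = 16, s_{14} = 2, s_{15} = 9, s_{16} = 13, s_{17} = 6, s_{18} = 7, s_{19} = 19, s_{20} = 8, s_{21} = 21, s_{22} = 12.
Since (s_{21}, s_{22}) = (s_1, s_2) = (21, 12) (two consecutive terms determine the rest), the sequence is periodic with period 20.
(205 - 1) mod 20 = 4, so s_{205} = s_5 = 11.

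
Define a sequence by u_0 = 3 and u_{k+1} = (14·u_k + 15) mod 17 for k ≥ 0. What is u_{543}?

4

Listing terms: u_0 = 3,  u_1 = 6,  u_2 = 14,  u_3 = 7,  u_4 = 11,  u_5 = 16,  u_6 = 1,  u_7 = 12,  u_8 = 13,  u_9 = 10,  u_{10} = 2,  u_{11} = 9,  u_{12} = 5,  u_{13} = 0,  u_{14} = 15,  u_{15} = 4,  u_{16} = 3.
The sequence repeats with period 16.
So u_{543} = u_{0 + ((543-0) mod 16)} = u_{15} = 4.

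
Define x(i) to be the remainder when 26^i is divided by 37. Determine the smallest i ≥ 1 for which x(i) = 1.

x(0) = 1, x(1) = 26, x(2) = 10, x(3) = 1.
The sequence repeats with period 3.
The value 1 next appears (with i ≥ 1) at x(3).

3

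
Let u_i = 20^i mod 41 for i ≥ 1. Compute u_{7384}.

Listing terms: u_1 = 20,  u_2 = 31,  u_3 = 5,  u_4 = 18,  u_5 = 32,  u_6 = 25,  u_7 = 8,  u_8 = 37,  u_9 = 2,  u_{10} = 40,  u_{11} = 21,  u_{12} = 10,  u_{13} = 36,  u_{14} = 23,  u_{15} = 9,  u_{16} = 16,  u_{17} = 33,  u_{18} = 4,  u_{19} = 39,  u_{20} = 1,  u_{21} = 20.
Since u_{21} = u_1 = 20, the sequence is periodic with period 20.
(7384 - 1) mod 20 = 3, so u_{7384} = u_4 = 18.

18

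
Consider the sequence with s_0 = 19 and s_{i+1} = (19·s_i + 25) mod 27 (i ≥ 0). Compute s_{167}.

Computing terms: s_0 = 19, s_1 = 8, s_2 = 15, s_3 = 13, s_4 = 2, s_5 = 9, s_6 = 7, s_7 = 23, s_8 = 3, s_9 = 1, s_{10} = 17, s_{11} = 24, s_{12} = 22, s_{13} = 11, s_{14} = 18, s_{15} = 16, s_{16} = 5, s_{17} = 12, s_{18} = 10, s_{19} = 26, s_{20} = 6, s_{21} = 4, s_{22} = 20, s_{23} = 0, s_{24} = 25, s_{25} = 14, s_{26} = 21, s_{27} = 19.
The sequence repeats with period 27.
(167 - 0) mod 27 = 5, so s_{167} = s_5 = 9.

9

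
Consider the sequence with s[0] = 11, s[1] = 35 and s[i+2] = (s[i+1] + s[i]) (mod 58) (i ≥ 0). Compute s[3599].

We have s[0] = 11; s[1] = 35; s[2] = 46; s[3] = 23; s[4] = 11; s[5] = 34; s[6] = 45; s[7] = 21; s[8] = 8; s[9] = 29; s[10] = 37; s[11] = 8; s[12] = 45; s[13] = 53; s[14] = 40; s[15] = 35; s[16] = 17; s[17] = 52; s[18] = 11; s[19] = 5; s[20] = 16; s[21] = 21; s[22] = 37; s[23] = 0; s[24] = 37; s[25] = 37; s[26] = 16; s[27] = 53; s[28] = 11; s[29] = 6; s[30] = 17; s[31] = 23; s[32] = 40; s[33] = 5; s[34] = 45; s[35] = 50; s[36] = 37; s[37] = 29; s[38] = 8; s[39] = 37; s[40] = 45; s[41] = 24; s[42] = 11; s[43] = 35.
Since (s[42], s[43]) = (s[0], s[1]) = (11, 35) (two consecutive terms determine the rest), the sequence is periodic with period 42.
(3599 - 0) mod 42 = 29, so s[3599] = s[29] = 6.

6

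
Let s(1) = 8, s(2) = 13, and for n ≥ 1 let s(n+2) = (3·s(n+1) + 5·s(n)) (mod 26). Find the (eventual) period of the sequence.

12

We have s(1) = 8, s(2) = 13, s(3) = 1, s(4) = 16, s(5) = 1, s(6) = 5, s(7) = 20, s(8) = 7, s(9) = 17, s(10) = 8, s(11) = 5, s(12) = 3, s(13) = 8, s(14) = 13.
The sequence repeats with period 12.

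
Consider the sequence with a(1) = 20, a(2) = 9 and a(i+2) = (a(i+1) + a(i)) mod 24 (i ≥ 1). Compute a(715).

20

a(1) = 20,  a(2) = 9,  a(3) = 5,  a(4) = 14,  a(5) = 19,  a(6) = 9,  a(7) = 4,  a(8) = 13,  a(9) = 17,  a(10) = 6,  a(11) = 23,  a(12) = 5,  a(13) = 4,  a(14) = 9,  a(15) = 13,  a(16) = 22,  a(17) = 11,  a(18) = 9,  a(19) = 20,  a(20) = 5,  a(21) = 1,  a(22) = 6,  a(23) = 7,  a(24) = 13,  a(25) = 20,  a(26) = 9.
The sequence repeats with period 24.
(715 - 1) mod 24 = 18, so a(715) = a(19) = 20.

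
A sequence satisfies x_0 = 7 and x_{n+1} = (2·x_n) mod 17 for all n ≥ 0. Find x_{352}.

7

Listing terms: x_0 = 7, x_1 = 14, x_2 = 11, x_3 = 5, x_4 = 10, x_5 = 3, x_6 = 6, x_7 = 12, x_8 = 7.
Since x_8 = x_0 = 7, the sequence is periodic with period 8.
(352 - 0) mod 8 = 0, so x_{352} = x_0 = 7.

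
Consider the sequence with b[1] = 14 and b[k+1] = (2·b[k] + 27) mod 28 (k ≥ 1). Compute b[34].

We have b[1] = 14,  b[2] = 27,  b[3] = 25,  b[4] = 21,  b[5] = 13,  b[6] = 25.
Since b[6] = b[3] = 25, the sequence is eventually periodic: after a pre-period of length 2 it cycles with period 3.
For k ≥ 3, b[k] depends only on (k - 3) mod 3. (34 - 3) mod 3 = 1, so b[34] = b[4] = 21.

21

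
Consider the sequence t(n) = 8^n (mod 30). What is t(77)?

Listing terms: t(1) = 8,  t(2) = 4,  t(3) = 2,  t(4) = 16,  t(5) = 8.
Since t(5) = t(1) = 8, the sequence is periodic with period 4.
(77 - 1) mod 4 = 0, so t(77) = t(1) = 8.

8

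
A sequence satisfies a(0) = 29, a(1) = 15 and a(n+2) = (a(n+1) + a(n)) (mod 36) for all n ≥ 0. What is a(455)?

22

Listing terms: a(0) = 29,  a(1) = 15,  a(2) = 8,  a(3) = 23,  a(4) = 31,  a(5) = 18,  a(6) = 13,  a(7) = 31,  a(8) = 8,  a(9) = 3,  a(10) = 11,  a(11) = 14,  a(12) = 25,  a(13) = 3,  a(14) = 28,  a(15) = 31,  a(16) = 23,  a(17) = 18,  a(18) = 5,  a(19) = 23,  a(20) = 28,  a(21) = 15,  a(22) = 7,  a(23) = 22,  a(24) = 29,  a(25) = 15.
Since (a(24), a(25)) = (a(0), a(1)) = (29, 15) (two consecutive terms determine the rest), the sequence is periodic with period 24.
So a(455) = a(0 + ((455-0) mod 24)) = a(23) = 22.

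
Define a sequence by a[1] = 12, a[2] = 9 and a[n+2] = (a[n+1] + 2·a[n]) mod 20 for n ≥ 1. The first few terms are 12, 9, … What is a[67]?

Listing terms: a[1] = 12; a[2] = 9; a[3] = 13; a[4] = 11; a[5] = 17; a[6] = 19; a[7] = 13; a[8] = 11.
Since (a[7], a[8]) = (a[3], a[4]) = (13, 11) (two consecutive terms determine the rest), the sequence is eventually periodic: after a pre-period of length 2 it cycles with period 4.
For n ≥ 3, a[n] depends only on (n - 3) mod 4. (67 - 3) mod 4 = 0, so a[67] = a[3] = 13.

13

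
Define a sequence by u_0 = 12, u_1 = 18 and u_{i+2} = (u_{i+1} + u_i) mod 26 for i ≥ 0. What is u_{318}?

20

Computing terms: u_0 = 12,  u_1 = 18,  u_2 = 4,  u_3 = 22,  u_4 = 0,  u_5 = 22,  u_6 = 22,  u_7 = 18,  u_8 = 14,  u_9 = 6,  u_{10} = 20,  u_{11} = 0,  u_{12} = 20,  u_{13} = 20,  u_{14} = 14,  u_{15} = 8,  u_{16} = 22,  u_{17} = 4,  u_{18} = 0,  u_{19} = 4,  u_{20} = 4,  u_{21} = 8,  u_{22} = 12,  u_{23} = 20,  u_{24} = 6,  u_{25} = 0,  u_{26} = 6,  u_{27} = 6,  u_{28} = 12,  u_{29} = 18.
The sequence repeats with period 28.
So u_{318} = u_{0 + ((318-0) mod 28)} = u_{10} = 20.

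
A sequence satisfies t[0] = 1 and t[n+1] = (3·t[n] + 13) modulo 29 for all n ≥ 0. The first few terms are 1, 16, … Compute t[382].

t[0] = 1,  t[1] = 16,  t[2] = 3,  t[3] = 22,  t[4] = 21,  t[5] = 18,  t[6] = 9,  t[7] = 11,  t[8] = 17,  t[9] = 6,  t[10] = 2,  t[11] = 19,  t[12] = 12,  t[13] = 20,  t[14] = 15,  t[15] = 0,  t[16] = 13,  t[17] = 23,  t[18] = 24,  t[19] = 27,  t[20] = 7,  t[21] = 5,  t[22] = 28,  t[23] = 10,  t[24] = 14,  t[25] = 26,  t[26] = 4,  t[27] = 25,  t[28] = 1.
The sequence repeats with period 28.
So t[382] = t[0 + ((382-0) mod 28)] = t[18] = 24.

24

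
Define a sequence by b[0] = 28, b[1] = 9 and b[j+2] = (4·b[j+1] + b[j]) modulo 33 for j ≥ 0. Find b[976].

16

Computing terms: b[0] = 28, b[1] = 9, b[2] = 31, b[3] = 1, b[4] = 2, b[5] = 9, b[6] = 5, b[7] = 29, b[8] = 22, b[9] = 18, b[10] = 28, b[11] = 31, b[12] = 20, b[13] = 12, b[14] = 2, b[15] = 20, b[16] = 16, b[17] = 18, b[18] = 22, b[19] = 7, b[20] = 17, b[21] = 9, b[22] = 20, b[23] = 23, b[24] = 13, b[25] = 9, b[26] = 16, b[27] = 7, b[28] = 11, b[29] = 18, b[30] = 17, b[31] = 20, b[32] = 31, b[33] = 12, b[34] = 13, b[35] = 31, b[36] = 5, b[37] = 18, b[38] = 11, b[39] = 29, b[40] = 28, b[41] = 9.
The sequence repeats with period 40.
(976 - 0) mod 40 = 16, so b[976] = b[16] = 16.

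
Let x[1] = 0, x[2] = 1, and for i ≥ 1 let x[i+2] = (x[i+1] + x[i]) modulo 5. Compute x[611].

Listing terms: x[1] = 0, x[2] = 1, x[3] = 1, x[4] = 2, x[5] = 3, x[6] = 0, x[7] = 3, x[8] = 3, x[9] = 1, x[10] = 4, x[11] = 0, x[12] = 4, x[13] = 4, x[14] = 3, x[15] = 2, x[16] = 0, x[17] = 2, x[18] = 2, x[19] = 4, x[20] = 1, x[21] = 0, x[22] = 1.
Since (x[21], x[22]) = (x[1], x[2]) = (0, 1) (two consecutive terms determine the rest), the sequence is periodic with period 20.
So x[611] = x[1 + ((611-1) mod 20)] = x[11] = 0.

0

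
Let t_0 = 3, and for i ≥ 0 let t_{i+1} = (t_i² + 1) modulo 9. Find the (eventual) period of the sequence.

3

t_0 = 3; t_1 = 1; t_2 = 2; t_3 = 5; t_4 = 8; t_5 = 2.
Since t_5 = t_2 = 2, the sequence is eventually periodic: after a pre-period of length 2 it cycles with period 3.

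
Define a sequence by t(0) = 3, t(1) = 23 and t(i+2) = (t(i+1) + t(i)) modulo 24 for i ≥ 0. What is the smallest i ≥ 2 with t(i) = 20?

17

Computing terms: t(0) = 3, t(1) = 23, t(2) = 2, t(3) = 1, t(4) = 3, t(5) = 4, t(6) = 7, t(7) = 11, t(8) = 18, t(9) = 5, t(10) = 23, t(11) = 4, t(12) = 3, t(13) = 7, t(14) = 10, t(15) = 17, t(16) = 3, t(17) = 20, t(18) = 23, t(19) = 19, t(20) = 18, t(21) = 13, t(22) = 7, t(23) = 20, t(24) = 3, t(25) = 23.
Since (t(24), t(25)) = (t(0), t(1)) = (3, 23) (two consecutive terms determine the rest), the sequence is periodic with period 24.
The value 20 first appears (with i ≥ 2) at t(17).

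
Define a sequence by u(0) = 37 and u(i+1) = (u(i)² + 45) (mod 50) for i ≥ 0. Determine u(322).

41

We have u(0) = 37, u(1) = 14, u(2) = 41, u(3) = 26, u(4) = 21, u(5) = 36, u(6) = 41.
Since u(6) = u(2) = 41, the sequence is eventually periodic: after a pre-period of length 2 it cycles with period 4.
For i ≥ 2, u(i) depends only on (i - 2) mod 4. (322 - 2) mod 4 = 0, so u(322) = u(2) = 41.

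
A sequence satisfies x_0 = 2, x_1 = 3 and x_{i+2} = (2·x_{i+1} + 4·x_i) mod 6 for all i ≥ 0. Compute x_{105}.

0

Listing terms: x_0 = 2; x_1 = 3; x_2 = 2; x_3 = 4; x_4 = 4; x_5 = 0; x_6 = 4; x_7 = 2; x_8 = 2; x_9 = 0; x_{10} = 2; x_{11} = 4.
Since (x_{10}, x_{11}) = (x_2, x_3) = (2, 4) (two consecutive terms determine the rest), the sequence is eventually periodic: after a pre-period of length 2 it cycles with period 8.
For i ≥ 2, x_i depends only on (i - 2) mod 8. (105 - 2) mod 8 = 7, so x_{105} = x_9 = 0.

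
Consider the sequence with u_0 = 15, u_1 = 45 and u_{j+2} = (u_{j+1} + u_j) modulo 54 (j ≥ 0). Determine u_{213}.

45

u_0 = 15, u_1 = 45, u_2 = 6, u_3 = 51, u_4 = 3, u_5 = 0, u_6 = 3, u_7 = 3, u_8 = 6, u_9 = 9, u_{10} = 15, u_{11} = 24, u_{12} = 39, u_{13} = 9, u_{14} = 48, u_{15} = 3, u_{16} = 51, u_{17} = 0, u_{18} = 51, u_{19} = 51, u_{20} = 48, u_{21} = 45, u_{22} = 39, u_{23} = 30, u_{24} = 15, u_{25} = 45.
Since (u_{24}, u_{25}) = (u_0, u_1) = (15, 45) (two consecutive terms determine the rest), the sequence is periodic with period 24.
(213 - 0) mod 24 = 21, so u_{213} = u_{21} = 45.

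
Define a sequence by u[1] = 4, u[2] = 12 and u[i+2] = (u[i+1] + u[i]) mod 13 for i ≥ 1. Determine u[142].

12

u[1] = 4; u[2] = 12; u[3] = 3; u[4] = 2; u[5] = 5; u[6] = 7; u[7] = 12; u[8] = 6; u[9] = 5; u[10] = 11; u[11] = 3; u[12] = 1; u[13] = 4; u[14] = 5; u[15] = 9; u[16] = 1; u[17] = 10; u[18] = 11; u[19] = 8; u[20] = 6; u[21] = 1; u[22] = 7; u[23] = 8; u[24] = 2; u[25] = 10; u[26] = 12; u[27] = 9; u[28] = 8; u[29] = 4; u[30] = 12.
Since (u[29], u[30]) = (u[1], u[2]) = (4, 12) (two consecutive terms determine the rest), the sequence is periodic with period 28.
(142 - 1) mod 28 = 1, so u[142] = u[2] = 12.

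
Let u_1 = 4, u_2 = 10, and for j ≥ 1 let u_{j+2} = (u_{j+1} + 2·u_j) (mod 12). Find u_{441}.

6

u_1 = 4; u_2 = 10; u_3 = 6; u_4 = 2; u_5 = 2; u_6 = 6; u_7 = 10; u_8 = 10; u_9 = 6.
Since (u_8, u_9) = (u_2, u_3) = (10, 6) (two consecutive terms determine the rest), the sequence is eventually periodic: after a pre-period of length 1 it cycles with period 6.
For j ≥ 2, u_j depends only on (j - 2) mod 6. (441 - 2) mod 6 = 1, so u_{441} = u_3 = 6.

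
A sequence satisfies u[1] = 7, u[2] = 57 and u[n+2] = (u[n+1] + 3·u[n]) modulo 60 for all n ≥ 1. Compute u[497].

u[1] = 7,  u[2] = 57,  u[3] = 18,  u[4] = 9,  u[5] = 3,  u[6] = 30,  u[7] = 39,  u[8] = 9,  u[9] = 6,  u[10] = 33,  u[11] = 51,  u[12] = 30,  u[13] = 3,  u[14] = 33,  u[15] = 42,  u[16] = 21,  u[17] = 27,  u[18] = 30,  u[19] = 51,  u[20] = 21,  u[21] = 54,  u[22] = 57,  u[23] = 39,  u[24] = 30,  u[25] = 27,  u[26] = 57,  u[27] = 18.
Since (u[26], u[27]) = (u[2], u[3]) = (57, 18) (two consecutive terms determine the rest), the sequence is eventually periodic: after a pre-period of length 1 it cycles with period 24.
For n ≥ 2, u[n] depends only on (n - 2) mod 24. (497 - 2) mod 24 = 15, so u[497] = u[17] = 27.

27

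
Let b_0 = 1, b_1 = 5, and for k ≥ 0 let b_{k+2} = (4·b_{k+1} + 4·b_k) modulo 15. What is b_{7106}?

Listing terms: b_0 = 1; b_1 = 5; b_2 = 9; b_3 = 11; b_4 = 5; b_5 = 4; b_6 = 6; b_7 = 10; b_8 = 4; b_9 = 11; b_{10} = 0; b_{11} = 14; b_{12} = 11; b_{13} = 10; b_{14} = 9; b_{15} = 1; b_{16} = 10; b_{17} = 14; b_{18} = 6; b_{19} = 5; b_{20} = 14; b_{21} = 1; b_{22} = 0; b_{23} = 4; b_{24} = 1; b_{25} = 5.
Since (b_{24}, b_{25}) = (b_0, b_1) = (1, 5) (two consecutive terms determine the rest), the sequence is periodic with period 24.
(7106 - 0) mod 24 = 2, so b_{7106} = b_2 = 9.

9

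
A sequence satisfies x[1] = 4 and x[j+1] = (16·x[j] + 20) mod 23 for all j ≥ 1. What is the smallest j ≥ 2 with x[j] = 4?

12

Computing terms: x[1] = 4, x[2] = 15, x[3] = 7, x[4] = 17, x[5] = 16, x[6] = 0, x[7] = 20, x[8] = 18, x[9] = 9, x[10] = 3, x[11] = 22, x[12] = 4.
The sequence repeats with period 11.
The value 4 next appears (with j ≥ 2) at x[12].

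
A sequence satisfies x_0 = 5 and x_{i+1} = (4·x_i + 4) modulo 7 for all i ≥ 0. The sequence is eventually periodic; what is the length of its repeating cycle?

3

We have x_0 = 5,  x_1 = 3,  x_2 = 2,  x_3 = 5.
The sequence repeats with period 3.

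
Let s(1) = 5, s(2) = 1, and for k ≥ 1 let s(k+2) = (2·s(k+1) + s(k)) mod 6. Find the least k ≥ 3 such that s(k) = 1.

3

s(1) = 5, s(2) = 1, s(3) = 1, s(4) = 3, s(5) = 1, s(6) = 5, s(7) = 5, s(8) = 3, s(9) = 5, s(10) = 1.
The sequence repeats with period 8.
The value 1 first appears (with k ≥ 3) at s(3).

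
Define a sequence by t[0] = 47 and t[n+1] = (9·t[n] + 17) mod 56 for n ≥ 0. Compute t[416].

We have t[0] = 47; t[1] = 48; t[2] = 1; t[3] = 26; t[4] = 27; t[5] = 36; t[6] = 5; t[7] = 6; t[8] = 15; t[9] = 40; t[10] = 41; t[11] = 50; t[12] = 19; t[13] = 20; t[14] = 29; t[15] = 54; t[16] = 55; t[17] = 8; t[18] = 33; t[19] = 34; t[20] = 43; t[21] = 12; t[22] = 13; t[23] = 22; t[24] = 47.
The sequence repeats with period 24.
So t[416] = t[0 + ((416-0) mod 24)] = t[8] = 15.

15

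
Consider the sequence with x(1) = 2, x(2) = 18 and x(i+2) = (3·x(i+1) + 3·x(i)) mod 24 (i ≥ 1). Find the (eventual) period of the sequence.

We have x(1) = 2; x(2) = 18; x(3) = 12; x(4) = 18; x(5) = 18; x(6) = 12.
Since (x(5), x(6)) = (x(2), x(3)) = (18, 12) (two consecutive terms determine the rest), the sequence is eventually periodic: after a pre-period of length 1 it cycles with period 3.

3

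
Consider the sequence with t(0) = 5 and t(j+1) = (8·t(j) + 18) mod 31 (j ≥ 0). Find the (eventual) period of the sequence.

Computing terms: t(0) = 5; t(1) = 27; t(2) = 17; t(3) = 30; t(4) = 10; t(5) = 5.
Since t(5) = t(0) = 5, the sequence is periodic with period 5.

5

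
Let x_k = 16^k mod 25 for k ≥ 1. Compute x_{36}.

16

Computing terms: x_1 = 16, x_2 = 6, x_3 = 21, x_4 = 11, x_5 = 1, x_6 = 16.
Since x_6 = x_1 = 16, the sequence is periodic with period 5.
(36 - 1) mod 5 = 0, so x_{36} = x_1 = 16.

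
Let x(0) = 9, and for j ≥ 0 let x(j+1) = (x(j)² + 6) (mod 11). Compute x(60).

Listing terms: x(0) = 9,  x(1) = 10,  x(2) = 7,  x(3) = 0,  x(4) = 6,  x(5) = 9.
Since x(5) = x(0) = 9, the sequence is periodic with period 5.
So x(60) = x(0 + ((60-0) mod 5)) = x(0) = 9.

9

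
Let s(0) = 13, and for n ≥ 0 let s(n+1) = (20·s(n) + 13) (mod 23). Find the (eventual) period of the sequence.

s(0) = 13, s(1) = 20, s(2) = 22, s(3) = 16, s(4) = 11, s(5) = 3, s(6) = 4, s(7) = 1, s(8) = 10, s(9) = 6, s(10) = 18, s(11) = 5, s(12) = 21, s(13) = 19, s(14) = 2, s(15) = 7, s(16) = 15, s(17) = 14, s(18) = 17, s(19) = 8, s(20) = 12, s(21) = 0, s(22) = 13.
Since s(22) = s(0) = 13, the sequence is periodic with period 22.

22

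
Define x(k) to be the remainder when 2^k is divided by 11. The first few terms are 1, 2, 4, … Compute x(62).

x(0) = 1, x(1) = 2, x(2) = 4, x(3) = 8, x(4) = 5, x(5) = 10, x(6) = 9, x(7) = 7, x(8) = 3, x(9) = 6, x(10) = 1.
The sequence repeats with period 10.
(62 - 0) mod 10 = 2, so x(62) = x(2) = 4.

4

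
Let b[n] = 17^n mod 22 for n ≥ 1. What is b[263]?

We have b[1] = 17, b[2] = 3, b[3] = 7, b[4] = 9, b[5] = 21, b[6] = 5, b[7] = 19, b[8] = 15, b[9] = 13, b[10] = 1, b[11] = 17.
Since b[11] = b[1] = 17, the sequence is periodic with period 10.
(263 - 1) mod 10 = 2, so b[263] = b[3] = 7.

7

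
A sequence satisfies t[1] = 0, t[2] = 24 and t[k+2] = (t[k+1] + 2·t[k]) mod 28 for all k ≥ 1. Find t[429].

24

We have t[1] = 0, t[2] = 24, t[3] = 24, t[4] = 16, t[5] = 8, t[6] = 12, t[7] = 0, t[8] = 24.
Since (t[7], t[8]) = (t[1], t[2]) = (0, 24) (two consecutive terms determine the rest), the sequence is periodic with period 6.
So t[429] = t[1 + ((429-1) mod 6)] = t[3] = 24.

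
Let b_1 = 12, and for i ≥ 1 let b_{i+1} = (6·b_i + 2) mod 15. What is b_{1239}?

Computing terms: b_1 = 12; b_2 = 14; b_3 = 11; b_4 = 8; b_5 = 5; b_6 = 2; b_7 = 14.
Since b_7 = b_2 = 14, the sequence is eventually periodic: after a pre-period of length 1 it cycles with period 5.
For i ≥ 2, b_i depends only on (i - 2) mod 5. (1239 - 2) mod 5 = 2, so b_{1239} = b_4 = 8.

8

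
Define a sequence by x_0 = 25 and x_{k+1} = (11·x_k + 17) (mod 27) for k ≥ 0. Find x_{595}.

22

x_0 = 25,  x_1 = 22,  x_2 = 16,  x_3 = 4,  x_4 = 7,  x_5 = 13,  x_6 = 25.
The sequence repeats with period 6.
(595 - 0) mod 6 = 1, so x_{595} = x_1 = 22.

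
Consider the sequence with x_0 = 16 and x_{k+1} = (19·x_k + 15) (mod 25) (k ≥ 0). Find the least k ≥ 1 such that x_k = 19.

1

We have x_0 = 16; x_1 = 19; x_2 = 1; x_3 = 9; x_4 = 11; x_5 = 24; x_6 = 21; x_7 = 14; x_8 = 6; x_9 = 4; x_{10} = 16.
Since x_{10} = x_0 = 16, the sequence is periodic with period 10.
The value 19 first appears (with k ≥ 1) at x_1.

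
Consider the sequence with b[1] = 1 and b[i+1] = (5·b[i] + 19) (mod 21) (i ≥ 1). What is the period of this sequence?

b[1] = 1, b[2] = 3, b[3] = 13, b[4] = 0, b[5] = 19, b[6] = 9, b[7] = 1.
The sequence repeats with period 6.

6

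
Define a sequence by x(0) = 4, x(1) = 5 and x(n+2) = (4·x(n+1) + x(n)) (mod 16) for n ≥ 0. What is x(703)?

We have x(0) = 4, x(1) = 5, x(2) = 8, x(3) = 5, x(4) = 12, x(5) = 5, x(6) = 0, x(7) = 5, x(8) = 4, x(9) = 5.
Since (x(8), x(9)) = (x(0), x(1)) = (4, 5) (two consecutive terms determine the rest), the sequence is periodic with period 8.
(703 - 0) mod 8 = 7, so x(703) = x(7) = 5.

5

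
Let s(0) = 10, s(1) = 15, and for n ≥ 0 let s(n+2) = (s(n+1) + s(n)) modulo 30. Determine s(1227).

10

Computing terms: s(0) = 10; s(1) = 15; s(2) = 25; s(3) = 10; s(4) = 5; s(5) = 15; s(6) = 20; s(7) = 5; s(8) = 25; s(9) = 0; s(10) = 25; s(11) = 25; s(12) = 20; s(13) = 15; s(14) = 5; s(15) = 20; s(16) = 25; s(17) = 15; s(18) = 10; s(19) = 25; s(20) = 5; s(21) = 0; s(22) = 5; s(23) = 5; s(24) = 10; s(25) = 15.
The sequence repeats with period 24.
So s(1227) = s(0 + ((1227-0) mod 24)) = s(3) = 10.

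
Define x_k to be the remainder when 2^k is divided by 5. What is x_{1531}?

3

We have x_1 = 2,  x_2 = 4,  x_3 = 3,  x_4 = 1,  x_5 = 2.
Since x_5 = x_1 = 2, the sequence is periodic with period 4.
So x_{1531} = x_{1 + ((1531-1) mod 4)} = x_3 = 3.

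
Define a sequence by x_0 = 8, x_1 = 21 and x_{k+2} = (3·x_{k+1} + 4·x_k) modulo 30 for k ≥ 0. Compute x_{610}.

23

x_0 = 8, x_1 = 21, x_2 = 5, x_3 = 9, x_4 = 17, x_5 = 27, x_6 = 29, x_7 = 15, x_8 = 11, x_9 = 3, x_{10} = 23, x_{11} = 21, x_{12} = 5.
Since (x_{11}, x_{12}) = (x_1, x_2) = (21, 5) (two consecutive terms determine the rest), the sequence is eventually periodic: after a pre-period of length 1 it cycles with period 10.
For k ≥ 1, x_k depends only on (k - 1) mod 10. (610 - 1) mod 10 = 9, so x_{610} = x_{10} = 23.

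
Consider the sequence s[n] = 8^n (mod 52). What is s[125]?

We have s[0] = 1,  s[1] = 8,  s[2] = 12,  s[3] = 44,  s[4] = 40,  s[5] = 8.
Since s[5] = s[1] = 8, the sequence is eventually periodic: after a pre-period of length 1 it cycles with period 4.
For n ≥ 1, s[n] depends only on (n - 1) mod 4. (125 - 1) mod 4 = 0, so s[125] = s[1] = 8.

8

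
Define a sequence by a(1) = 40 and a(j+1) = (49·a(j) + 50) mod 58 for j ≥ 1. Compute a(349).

a(1) = 40, a(2) = 38, a(3) = 56, a(4) = 10, a(5) = 18, a(6) = 4, a(7) = 14, a(8) = 40.
The sequence repeats with period 7.
(349 - 1) mod 7 = 5, so a(349) = a(6) = 4.

4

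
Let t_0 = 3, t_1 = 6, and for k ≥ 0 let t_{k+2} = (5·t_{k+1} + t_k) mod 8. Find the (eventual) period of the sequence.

12

Listing terms: t_0 = 3, t_1 = 6, t_2 = 1, t_3 = 3, t_4 = 0, t_5 = 3, t_6 = 7, t_7 = 6, t_8 = 5, t_9 = 7, t_{10} = 0, t_{11} = 7, t_{12} = 3, t_{13} = 6.
Since (t_{12}, t_{13}) = (t_0, t_1) = (3, 6) (two consecutive terms determine the rest), the sequence is periodic with period 12.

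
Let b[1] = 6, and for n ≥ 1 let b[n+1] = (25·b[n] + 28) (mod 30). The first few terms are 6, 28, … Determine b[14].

28

Computing terms: b[1] = 6,  b[2] = 28,  b[3] = 8,  b[4] = 18,  b[5] = 28.
Since b[5] = b[2] = 28, the sequence is eventually periodic: after a pre-period of length 1 it cycles with period 3.
For n ≥ 2, b[n] depends only on (n - 2) mod 3. (14 - 2) mod 3 = 0, so b[14] = b[2] = 28.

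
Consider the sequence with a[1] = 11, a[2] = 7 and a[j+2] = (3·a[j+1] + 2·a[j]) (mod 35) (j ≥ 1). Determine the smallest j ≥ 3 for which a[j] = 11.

Computing terms: a[1] = 11, a[2] = 7, a[3] = 8, a[4] = 3, a[5] = 25, a[6] = 11, a[7] = 13, a[8] = 26, a[9] = 34, a[10] = 14, a[11] = 5, a[12] = 8, a[13] = 34, a[14] = 13, a[15] = 2, a[16] = 32, a[17] = 30, a[18] = 14, a[19] = 32, a[20] = 19, a[21] = 16, a[22] = 16, a[23] = 10, a[24] = 27, a[25] = 31, a[26] = 7, a[27] = 13, a[28] = 18, a[29] = 10, a[30] = 31, a[31] = 8, a[32] = 16, a[33] = 29, a[34] = 14, a[35] = 30, a[36] = 13, a[37] = 29, a[38] = 8, a[39] = 12, a[40] = 17, a[41] = 5, a[42] = 14, a[43] = 17, a[44] = 9, a[45] = 26, a[46] = 26, a[47] = 25, a[48] = 22, a[49] = 11, a[50] = 7.
The sequence repeats with period 48.
The value 11 first appears (with j ≥ 3) at a[6].

6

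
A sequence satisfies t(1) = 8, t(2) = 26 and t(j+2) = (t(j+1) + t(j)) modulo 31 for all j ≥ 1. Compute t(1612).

Listing terms: t(1) = 8,  t(2) = 26,  t(3) = 3,  t(4) = 29,  t(5) = 1,  t(6) = 30,  t(7) = 0,  t(8) = 30,  t(9) = 30,  t(10) = 29,  t(11) = 28,  t(12) = 26,  t(13) = 23,  t(14) = 18,  t(15) = 10,  t(16) = 28,  t(17) = 7,  t(18) = 4,  t(19) = 11,  t(20) = 15,  t(21) = 26,  t(22) = 10,  t(23) = 5,  t(24) = 15,  t(25) = 20,  t(26) = 4,  t(27) = 24,  t(28) = 28,  t(29) = 21,  t(30) = 18,  t(31) = 8,  t(32) = 26.
Since (t(31), t(32)) = (t(1), t(2)) = (8, 26) (two consecutive terms determine the rest), the sequence is periodic with period 30.
So t(1612) = t(1 + ((1612-1) mod 30)) = t(22) = 10.

10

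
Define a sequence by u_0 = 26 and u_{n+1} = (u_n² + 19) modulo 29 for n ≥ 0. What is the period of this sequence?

We have u_0 = 26, u_1 = 28, u_2 = 20, u_3 = 13, u_4 = 14, u_5 = 12, u_6 = 18, u_7 = 24, u_8 = 15, u_9 = 12.
Since u_9 = u_5 = 12, the sequence is eventually periodic: after a pre-period of length 5 it cycles with period 4.

4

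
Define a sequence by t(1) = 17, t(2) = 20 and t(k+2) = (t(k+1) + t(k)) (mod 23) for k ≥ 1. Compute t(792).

20

Computing terms: t(1) = 17; t(2) = 20; t(3) = 14; t(4) = 11; t(5) = 2; t(6) = 13; t(7) = 15; t(8) = 5; t(9) = 20; t(10) = 2; t(11) = 22; t(12) = 1; t(13) = 0; t(14) = 1; t(15) = 1; t(16) = 2; t(17) = 3; t(18) = 5; t(19) = 8; t(20) = 13; t(21) = 21; t(22) = 11; t(23) = 9; t(24) = 20; t(25) = 6; t(26) = 3; t(27) = 9; t(28) = 12; t(29) = 21; t(30) = 10; t(31) = 8; t(32) = 18; t(33) = 3; t(34) = 21; t(35) = 1; t(36) = 22; t(37) = 0; t(38) = 22; t(39) = 22; t(40) = 21; t(41) = 20; t(42) = 18; t(43) = 15; t(44) = 10; t(45) = 2; t(46) = 12; t(47) = 14; t(48) = 3; t(49) = 17; t(50) = 20.
The sequence repeats with period 48.
(792 - 1) mod 48 = 23, so t(792) = t(24) = 20.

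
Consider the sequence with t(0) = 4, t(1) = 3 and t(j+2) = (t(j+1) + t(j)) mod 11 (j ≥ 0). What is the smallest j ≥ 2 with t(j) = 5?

Computing terms: t(0) = 4,  t(1) = 3,  t(2) = 7,  t(3) = 10,  t(4) = 6,  t(5) = 5,  t(6) = 0,  t(7) = 5,  t(8) = 5,  t(9) = 10,  t(10) = 4,  t(11) = 3.
The sequence repeats with period 10.
The value 5 first appears (with j ≥ 2) at t(5).

5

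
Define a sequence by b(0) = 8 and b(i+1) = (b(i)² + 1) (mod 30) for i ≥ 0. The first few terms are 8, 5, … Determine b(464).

Listing terms: b(0) = 8; b(1) = 5; b(2) = 26; b(3) = 17; b(4) = 20; b(5) = 11; b(6) = 2; b(7) = 5.
Since b(7) = b(1) = 5, the sequence is eventually periodic: after a pre-period of length 1 it cycles with period 6.
For i ≥ 1, b(i) depends only on (i - 1) mod 6. (464 - 1) mod 6 = 1, so b(464) = b(2) = 26.

26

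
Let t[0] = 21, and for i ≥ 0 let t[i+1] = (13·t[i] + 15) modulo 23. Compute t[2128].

13

Listing terms: t[0] = 21,  t[1] = 12,  t[2] = 10,  t[3] = 7,  t[4] = 14,  t[5] = 13,  t[6] = 0,  t[7] = 15,  t[8] = 3,  t[9] = 8,  t[10] = 4,  t[11] = 21.
The sequence repeats with period 11.
(2128 - 0) mod 11 = 5, so t[2128] = t[5] = 13.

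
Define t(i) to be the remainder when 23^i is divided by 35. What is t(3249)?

8

Computing terms: t(0) = 1,  t(1) = 23,  t(2) = 4,  t(3) = 22,  t(4) = 16,  t(5) = 18,  t(6) = 29,  t(7) = 2,  t(8) = 11,  t(9) = 8,  t(10) = 9,  t(11) = 32,  t(12) = 1.
The sequence repeats with period 12.
So t(3249) = t(0 + ((3249-0) mod 12)) = t(9) = 8.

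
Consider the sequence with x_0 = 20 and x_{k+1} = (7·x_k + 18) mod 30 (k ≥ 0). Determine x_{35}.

26

x_0 = 20,  x_1 = 8,  x_2 = 14,  x_3 = 26,  x_4 = 20.
Since x_4 = x_0 = 20, the sequence is periodic with period 4.
So x_{35} = x_{0 + ((35-0) mod 4)} = x_3 = 26.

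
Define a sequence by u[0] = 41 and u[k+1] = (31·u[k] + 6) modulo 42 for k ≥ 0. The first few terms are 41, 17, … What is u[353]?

We have u[0] = 41, u[1] = 17, u[2] = 29, u[3] = 23, u[4] = 5, u[5] = 35, u[6] = 41.
Since u[6] = u[0] = 41, the sequence is periodic with period 6.
So u[353] = u[0 + ((353-0) mod 6)] = u[5] = 35.

35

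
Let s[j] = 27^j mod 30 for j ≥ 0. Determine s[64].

s[0] = 1; s[1] = 27; s[2] = 9; s[3] = 3; s[4] = 21; s[5] = 27.
Since s[5] = s[1] = 27, the sequence is eventually periodic: after a pre-period of length 1 it cycles with period 4.
For j ≥ 1, s[j] depends only on (j - 1) mod 4. (64 - 1) mod 4 = 3, so s[64] = s[4] = 21.

21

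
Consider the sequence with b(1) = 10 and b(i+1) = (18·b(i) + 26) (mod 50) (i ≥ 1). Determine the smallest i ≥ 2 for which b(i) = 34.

3

Listing terms: b(1) = 10; b(2) = 6; b(3) = 34; b(4) = 38; b(5) = 10.
The sequence repeats with period 4.
The value 34 first appears (with i ≥ 2) at b(3).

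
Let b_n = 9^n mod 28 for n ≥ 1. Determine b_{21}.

b_1 = 9, b_2 = 25, b_3 = 1, b_4 = 9.
The sequence repeats with period 3.
(21 - 1) mod 3 = 2, so b_{21} = b_3 = 1.

1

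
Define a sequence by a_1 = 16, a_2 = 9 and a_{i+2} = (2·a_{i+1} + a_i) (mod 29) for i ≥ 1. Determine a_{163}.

We have a_1 = 16,  a_2 = 9,  a_3 = 5,  a_4 = 19,  a_5 = 14,  a_6 = 18,  a_7 = 21,  a_8 = 2,  a_9 = 25,  a_{10} = 23,  a_{11} = 13,  a_{12} = 20,  a_{13} = 24,  a_{14} = 10,  a_{15} = 15,  a_{16} = 11,  a_{17} = 8,  a_{18} = 27,  a_{19} = 4,  a_{20} = 6,  a_{21} = 16,  a_{22} = 9.
The sequence repeats with period 20.
(163 - 1) mod 20 = 2, so a_{163} = a_3 = 5.

5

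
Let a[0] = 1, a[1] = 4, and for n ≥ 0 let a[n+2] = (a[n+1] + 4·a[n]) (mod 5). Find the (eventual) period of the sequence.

6

a[0] = 1; a[1] = 4; a[2] = 3; a[3] = 4; a[4] = 1; a[5] = 2; a[6] = 1; a[7] = 4.
The sequence repeats with period 6.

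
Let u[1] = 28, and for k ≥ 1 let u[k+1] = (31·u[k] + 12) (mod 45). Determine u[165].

31

We have u[1] = 28; u[2] = 25; u[3] = 22; u[4] = 19; u[5] = 16; u[6] = 13; u[7] = 10; u[8] = 7; u[9] = 4; u[10] = 1; u[11] = 43; u[12] = 40; u[13] = 37; u[14] = 34; u[15] = 31; u[16] = 28.
The sequence repeats with period 15.
So u[165] = u[1 + ((165-1) mod 15)] = u[15] = 31.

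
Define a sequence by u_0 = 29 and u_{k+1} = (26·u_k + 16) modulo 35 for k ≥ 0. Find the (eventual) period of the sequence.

We have u_0 = 29; u_1 = 0; u_2 = 16; u_3 = 12; u_4 = 13; u_5 = 4; u_6 = 15; u_7 = 21; u_8 = 2; u_9 = 33; u_{10} = 34; u_{11} = 25; u_{12} = 1; u_{13} = 7; u_{14} = 23; u_{15} = 19; u_{16} = 20; u_{17} = 11; u_{18} = 22; u_{19} = 28; u_{20} = 9; u_{21} = 5; u_{22} = 6; u_{23} = 32; u_{24} = 8; u_{25} = 14; u_{26} = 30; u_{27} = 26; u_{28} = 27; u_{29} = 18; u_{30} = 29.
Since u_{30} = u_0 = 29, the sequence is periodic with period 30.

30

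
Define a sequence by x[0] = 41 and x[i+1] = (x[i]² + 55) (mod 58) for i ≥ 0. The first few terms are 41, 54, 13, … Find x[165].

6

We have x[0] = 41; x[1] = 54; x[2] = 13; x[3] = 50; x[4] = 3; x[5] = 6; x[6] = 33; x[7] = 42; x[8] = 21; x[9] = 32; x[10] = 35; x[11] = 4; x[12] = 13.
Since x[12] = x[2] = 13, the sequence is eventually periodic: after a pre-period of length 2 it cycles with period 10.
For i ≥ 2, x[i] depends only on (i - 2) mod 10. (165 - 2) mod 10 = 3, so x[165] = x[5] = 6.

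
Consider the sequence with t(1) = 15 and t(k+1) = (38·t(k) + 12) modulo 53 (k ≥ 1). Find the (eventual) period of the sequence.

We have t(1) = 15; t(2) = 52; t(3) = 27; t(4) = 31; t(5) = 24; t(6) = 23; t(7) = 38; t(8) = 25; t(9) = 8; t(10) = 51; t(11) = 42; t(12) = 18; t(13) = 7; t(14) = 13; t(15) = 29; t(16) = 1; t(17) = 50; t(18) = 4; t(19) = 5; t(20) = 43; t(21) = 3; t(22) = 20; t(23) = 30; t(24) = 39; t(25) = 10; t(26) = 21; t(27) = 15.
Since t(27) = t(1) = 15, the sequence is periodic with period 26.

26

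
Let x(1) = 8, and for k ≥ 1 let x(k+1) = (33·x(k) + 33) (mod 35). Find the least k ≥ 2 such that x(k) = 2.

6

Computing terms: x(1) = 8, x(2) = 17, x(3) = 34, x(4) = 0, x(5) = 33, x(6) = 2, x(7) = 29, x(8) = 10, x(9) = 13, x(10) = 7, x(11) = 19, x(12) = 30, x(13) = 8.
Since x(13) = x(1) = 8, the sequence is periodic with period 12.
The value 2 first appears (with k ≥ 2) at x(6).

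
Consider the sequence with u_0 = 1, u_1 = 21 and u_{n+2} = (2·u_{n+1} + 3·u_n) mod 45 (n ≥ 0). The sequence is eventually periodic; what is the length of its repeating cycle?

4

Computing terms: u_0 = 1, u_1 = 21, u_2 = 0, u_3 = 18, u_4 = 36, u_5 = 36, u_6 = 0, u_7 = 18.
Since (u_6, u_7) = (u_2, u_3) = (0, 18) (two consecutive terms determine the rest), the sequence is eventually periodic: after a pre-period of length 2 it cycles with period 4.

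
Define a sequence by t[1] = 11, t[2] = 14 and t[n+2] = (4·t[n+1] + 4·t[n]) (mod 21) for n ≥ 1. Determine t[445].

t[1] = 11; t[2] = 14; t[3] = 16; t[4] = 15; t[5] = 19; t[6] = 10; t[7] = 11; t[8] = 0; t[9] = 2; t[10] = 8; t[11] = 19; t[12] = 3; t[13] = 4; t[14] = 7; t[15] = 2; t[16] = 15; t[17] = 5; t[18] = 17; t[19] = 4; t[20] = 0; t[21] = 16; t[22] = 1; t[23] = 5; t[24] = 3; t[25] = 11; t[26] = 14.
Since (t[25], t[26]) = (t[1], t[2]) = (11, 14) (two consecutive terms determine the rest), the sequence is periodic with period 24.
So t[445] = t[1 + ((445-1) mod 24)] = t[13] = 4.

4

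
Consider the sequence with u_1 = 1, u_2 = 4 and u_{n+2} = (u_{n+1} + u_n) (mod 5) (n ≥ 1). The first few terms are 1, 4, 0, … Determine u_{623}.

We have u_1 = 1,  u_2 = 4,  u_3 = 0,  u_4 = 4,  u_5 = 4,  u_6 = 3,  u_7 = 2,  u_8 = 0,  u_9 = 2,  u_{10} = 2,  u_{11} = 4,  u_{12} = 1,  u_{13} = 0,  u_{14} = 1,  u_{15} = 1,  u_{16} = 2,  u_{17} = 3,  u_{18} = 0,  u_{19} = 3,  u_{20} = 3,  u_{21} = 1,  u_{22} = 4.
The sequence repeats with period 20.
(623 - 1) mod 20 = 2, so u_{623} = u_3 = 0.

0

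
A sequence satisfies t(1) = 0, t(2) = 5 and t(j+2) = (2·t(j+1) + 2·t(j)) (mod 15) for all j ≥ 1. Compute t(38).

Listing terms: t(1) = 0; t(2) = 5; t(3) = 10; t(4) = 0; t(5) = 5.
Since (t(4), t(5)) = (t(1), t(2)) = (0, 5) (two consecutive terms determine the rest), the sequence is periodic with period 3.
(38 - 1) mod 3 = 1, so t(38) = t(2) = 5.

5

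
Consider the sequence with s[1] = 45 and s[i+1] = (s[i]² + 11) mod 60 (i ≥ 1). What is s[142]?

20

Computing terms: s[1] = 45; s[2] = 56; s[3] = 27; s[4] = 20; s[5] = 51; s[6] = 32; s[7] = 15; s[8] = 56.
Since s[8] = s[2] = 56, the sequence is eventually periodic: after a pre-period of length 1 it cycles with period 6.
For i ≥ 2, s[i] depends only on (i - 2) mod 6. (142 - 2) mod 6 = 2, so s[142] = s[4] = 20.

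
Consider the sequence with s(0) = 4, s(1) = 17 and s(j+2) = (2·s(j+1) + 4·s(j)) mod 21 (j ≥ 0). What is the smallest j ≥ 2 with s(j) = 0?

Listing terms: s(0) = 4,  s(1) = 17,  s(2) = 8,  s(3) = 0,  s(4) = 11,  s(5) = 1,  s(6) = 4,  s(7) = 12,  s(8) = 19,  s(9) = 2,  s(10) = 17,  s(11) = 0,  s(12) = 5,  s(13) = 10,  s(14) = 19,  s(15) = 15,  s(16) = 1,  s(17) = 20,  s(18) = 2,  s(19) = 0,  s(20) = 8,  s(21) = 16,  s(22) = 1,  s(23) = 3,  s(24) = 10,  s(25) = 11,  s(26) = 20,  s(27) = 0,  s(28) = 17,  s(29) = 13,  s(30) = 10,  s(31) = 9,  s(32) = 16,  s(33) = 5,  s(34) = 11,  s(35) = 0,  s(36) = 2,  s(37) = 4,  s(38) = 16,  s(39) = 6,  s(40) = 13,  s(41) = 8,  s(42) = 5,  s(43) = 0,  s(44) = 20,  s(45) = 19,  s(46) = 13,  s(47) = 18,  s(48) = 4,  s(49) = 17.
The sequence repeats with period 48.
The value 0 first appears (with j ≥ 2) at s(3).

3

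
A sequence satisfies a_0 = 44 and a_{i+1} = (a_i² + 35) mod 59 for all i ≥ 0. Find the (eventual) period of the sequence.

4

Computing terms: a_0 = 44,  a_1 = 24,  a_2 = 21,  a_3 = 4,  a_4 = 51,  a_5 = 40,  a_6 = 42,  a_7 = 29,  a_8 = 50,  a_9 = 57,  a_{10} = 39,  a_{11} = 22,  a_{12} = 47,  a_{13} = 2,  a_{14} = 39.
Since a_{14} = a_{10} = 39, the sequence is eventually periodic: after a pre-period of length 10 it cycles with period 4.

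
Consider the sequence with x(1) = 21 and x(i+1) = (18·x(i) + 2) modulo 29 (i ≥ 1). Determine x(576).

Computing terms: x(1) = 21,  x(2) = 3,  x(3) = 27,  x(4) = 24,  x(5) = 28,  x(6) = 13,  x(7) = 4,  x(8) = 16,  x(9) = 0,  x(10) = 2,  x(11) = 9,  x(12) = 19,  x(13) = 25,  x(14) = 17,  x(15) = 18,  x(16) = 7,  x(17) = 12,  x(18) = 15,  x(19) = 11,  x(20) = 26,  x(21) = 6,  x(22) = 23,  x(23) = 10,  x(24) = 8,  x(25) = 1,  x(26) = 20,  x(27) = 14,  x(28) = 22,  x(29) = 21.
The sequence repeats with period 28.
(576 - 1) mod 28 = 15, so x(576) = x(16) = 7.

7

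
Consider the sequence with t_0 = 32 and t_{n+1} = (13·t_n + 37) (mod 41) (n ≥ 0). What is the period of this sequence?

40

We have t_0 = 32; t_1 = 2; t_2 = 22; t_3 = 36; t_4 = 13; t_5 = 1; t_6 = 9; t_7 = 31; t_8 = 30; t_9 = 17; t_{10} = 12; t_{11} = 29; t_{12} = 4; t_{13} = 7; t_{14} = 5; t_{15} = 20; t_{16} = 10; t_{17} = 3; t_{18} = 35; t_{19} = 0; t_{20} = 37; t_{21} = 26; t_{22} = 6; t_{23} = 33; t_{24} = 15; t_{25} = 27; t_{26} = 19; t_{27} = 38; t_{28} = 39; t_{29} = 11; t_{30} = 16; t_{31} = 40; t_{32} = 24; t_{33} = 21; t_{34} = 23; t_{35} = 8; t_{36} = 18; t_{37} = 25; t_{38} = 34; t_{39} = 28; t_{40} = 32.
The sequence repeats with period 40.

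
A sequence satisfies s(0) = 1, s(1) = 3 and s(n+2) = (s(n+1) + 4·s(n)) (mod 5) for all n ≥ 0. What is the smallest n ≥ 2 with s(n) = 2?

2

We have s(0) = 1,  s(1) = 3,  s(2) = 2,  s(3) = 4,  s(4) = 2,  s(5) = 3,  s(6) = 1,  s(7) = 3.
Since (s(6), s(7)) = (s(0), s(1)) = (1, 3) (two consecutive terms determine the rest), the sequence is periodic with period 6.
The value 2 first appears (with n ≥ 2) at s(2).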